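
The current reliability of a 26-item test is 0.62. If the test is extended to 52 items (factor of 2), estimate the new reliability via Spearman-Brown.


r_new = (n * rxx) / (1 + (n-1) * rxx)
r_new = (2 * 0.62) / (1 + 1 * 0.62)
r_new = 1.24 / 1.62
r_new = 0.7654

0.7654


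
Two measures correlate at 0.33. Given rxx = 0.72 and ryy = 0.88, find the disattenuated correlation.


r_corrected = rxy / sqrt(rxx * ryy)
= 0.33 / sqrt(0.72 * 0.88)
= 0.33 / sqrt(0.6336)
= 0.33 / 0.79599
r_corrected = 0.4146

0.4146


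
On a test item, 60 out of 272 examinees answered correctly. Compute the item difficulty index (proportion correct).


Item difficulty p = number correct / total examinees
p = 60 / 272
p = 0.2206

0.2206


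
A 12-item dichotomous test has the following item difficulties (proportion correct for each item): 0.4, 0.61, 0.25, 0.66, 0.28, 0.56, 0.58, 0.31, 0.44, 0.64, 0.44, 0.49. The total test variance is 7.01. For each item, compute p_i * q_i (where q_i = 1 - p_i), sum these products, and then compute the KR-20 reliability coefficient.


For each item, compute p_i * q_i:
  Item 1: 0.4 * 0.6 = 0.24
  Item 2: 0.61 * 0.39 = 0.2379
  Item 3: 0.25 * 0.75 = 0.1875
  Item 4: 0.66 * 0.34 = 0.2244
  Item 5: 0.28 * 0.72 = 0.2016
  Item 6: 0.56 * 0.44 = 0.2464
  Item 7: 0.58 * 0.42 = 0.2436
  Item 8: 0.31 * 0.69 = 0.2139
  Item 9: 0.44 * 0.56 = 0.2464
  Item 10: 0.64 * 0.36 = 0.2304
  Item 11: 0.44 * 0.56 = 0.2464
  Item 12: 0.49 * 0.51 = 0.2499
Sum(p_i * q_i) = 0.24 + 0.2379 + 0.1875 + 0.2244 + 0.2016 + 0.2464 + 0.2436 + 0.2139 + 0.2464 + 0.2304 + 0.2464 + 0.2499 = 2.7684
KR-20 = (k/(k-1)) * (1 - Sum(p_i*q_i) / Var_total)
= (12/11) * (1 - 2.7684/7.01)
= 1.0909 * 0.6051
KR-20 = 0.6601

0.6601


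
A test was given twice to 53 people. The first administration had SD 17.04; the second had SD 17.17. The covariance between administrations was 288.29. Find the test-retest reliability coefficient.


r = cov(X,Y) / (SD_X * SD_Y)
r = 288.29 / (17.04 * 17.17)
r = 288.29 / 292.5768
r = 0.9853

0.9853


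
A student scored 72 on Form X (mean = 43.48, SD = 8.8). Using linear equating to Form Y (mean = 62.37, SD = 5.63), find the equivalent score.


slope = SD_Y / SD_X = 5.63 / 8.8 ~ 0.6398
intercept = mean_Y - slope * mean_X = 62.37 - (5.63 / 8.8) * 43.48 ~ 34.5527
Y = slope * X + intercept. To avoid rounding drift from the rounded slope/intercept, evaluate the equivalent form Y = mean_Y + SD_Y * (X - mean_X) / SD_X at full precision:
Y = 62.37 + 5.63 * (72 - 43.48) / 8.8
Y = 62.37 + 5.63 * 28.52 / 8.8
Y = 62.37 + 160.5676 / 8.8
Y = 62.37 + 18.2463
Y = 80.6163

80.6163


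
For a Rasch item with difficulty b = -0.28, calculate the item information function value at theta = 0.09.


P = 1/(1+exp(-(0.09--0.28))) = 0.5915
I = P*(1-P) = 0.5915 * 0.4085
I = 0.2416

0.2416


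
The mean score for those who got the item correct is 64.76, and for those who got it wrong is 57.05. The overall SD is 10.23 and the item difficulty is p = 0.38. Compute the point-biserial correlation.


q = 1 - p = 0.62
rpb = ((M1 - M0) / SD) * sqrt(p * q)
rpb = ((64.76 - 57.05) / 10.23) * sqrt(0.38 * 0.62)
rpb = 0.3658

0.3658


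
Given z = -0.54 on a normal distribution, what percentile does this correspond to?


CDF(z) = 0.5 * (1 + erf(z/sqrt(2)))
erf(-0.3818) = -0.4108
CDF = 0.2946
Percentile rank = 0.2946 * 100 = 29.46

29.46


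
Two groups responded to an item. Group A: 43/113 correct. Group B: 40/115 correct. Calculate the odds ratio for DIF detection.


Odds_A = 43/70 = 0.6143
Odds_B = 40/75 = 0.5333
OR = Odds_A / Odds_B = 0.6143 / 0.5333
Exactly, OR = (43 * 75) / (70 * 40) = 3225 / 2800
OR = 1.1518

1.1518


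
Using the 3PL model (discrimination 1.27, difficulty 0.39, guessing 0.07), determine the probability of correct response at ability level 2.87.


logit = 1.27*(2.87 - 0.39) = 3.1496
P* = 1/(1 + exp(-3.1496)) = 0.9589
P = 0.07 + (1 - 0.07) * 0.9589
P = 0.9618

0.9618


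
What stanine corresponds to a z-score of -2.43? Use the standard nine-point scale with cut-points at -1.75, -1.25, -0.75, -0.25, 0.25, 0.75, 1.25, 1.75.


Stanine boundaries: [-1.75, -1.25, -0.75, -0.25, 0.25, 0.75, 1.25, 1.75]
z = -2.43
Check each boundary:
  z < -1.75
  z < -1.25
  z < -0.75
  z < -0.25
  z < 0.25
  z < 0.75
  z < 1.25
  z < 1.75
Highest qualifying boundary gives stanine = 1

1


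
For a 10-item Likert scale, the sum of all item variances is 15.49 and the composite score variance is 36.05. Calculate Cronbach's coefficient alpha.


alpha = (k/(k-1)) * (1 - sum(si^2)/s_total^2)
= (10/9) * (1 - 15.49/36.05)
alpha = 0.6337

0.6337


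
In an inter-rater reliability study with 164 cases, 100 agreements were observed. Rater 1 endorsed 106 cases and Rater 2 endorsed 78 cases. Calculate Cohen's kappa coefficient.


P_o = 100/164 = 0.609756
P_e = (106*78 + 58*86) / 26896 = 0.492861
kappa = (P_o - P_e) / (1 - P_e)
kappa = (0.609756 - 0.492861) / (1 - 0.492861)
kappa = 0.2305

0.2305


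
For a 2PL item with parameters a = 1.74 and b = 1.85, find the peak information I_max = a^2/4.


For 2PL, max info at theta = b = 1.85
I_max = a^2 / 4 = 1.74^2 / 4
= 3.0276 / 4
I_max = 0.7569

0.7569


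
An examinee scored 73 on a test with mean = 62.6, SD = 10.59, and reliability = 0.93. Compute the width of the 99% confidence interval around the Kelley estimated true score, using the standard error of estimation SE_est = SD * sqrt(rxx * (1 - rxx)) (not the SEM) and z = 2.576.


True score estimate = 0.93*73 + 0.07*62.6 = 72.272
SE_est = SD * sqrt(rxx * (1 - rxx)) = 10.59 * sqrt(0.93 * 0.07) = 10.59 * sqrt(0.0651) = 2.702007
CI = T_est +/- z * SE_est, so width = 2 * z * SE_est = 2 * 2.576 * 2.702007
Width = 13.9207

13.9207


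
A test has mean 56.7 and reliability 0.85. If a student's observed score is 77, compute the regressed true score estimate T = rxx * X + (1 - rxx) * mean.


T_est = rxx * X + (1 - rxx) * mean
T_est = 0.85 * 77 + 0.15 * 56.7
T_est = 65.45 + 8.505
T_est = 73.955

73.955


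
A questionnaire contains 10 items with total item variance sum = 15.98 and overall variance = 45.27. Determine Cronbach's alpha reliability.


alpha = (k/(k-1)) * (1 - sum(si^2)/s_total^2)
= (10/9) * (1 - 15.98/45.27)
alpha = 0.7189

0.7189


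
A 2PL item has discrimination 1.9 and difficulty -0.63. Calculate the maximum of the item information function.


For 2PL, max info at theta = b = -0.63
I_max = a^2 / 4 = 1.9^2 / 4
= 3.61 / 4
I_max = 0.9025

0.9025


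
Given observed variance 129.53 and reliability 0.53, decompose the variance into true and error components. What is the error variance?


var_true = rxx * var_obs = 0.53 * 129.53 = 68.6509
var_error = var_obs - var_true
var_error = 129.53 - 68.6509
var_error = 60.8791

60.8791


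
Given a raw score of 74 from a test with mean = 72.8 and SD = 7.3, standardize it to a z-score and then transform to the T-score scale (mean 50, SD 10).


z = (X - mean) / SD = (74 - 72.8) / 7.3
z = 1.2 / 7.3
z = 0.1644
T-score = T = 50 + 10z
Carry z at full precision (z = 1.2 / 7.3) into the conversion:
T-score = 50 + 10 * (1.2 / 7.3) = 50 + 12 / 7.3
T-score = 50 + 1.6438
T-score = 51.6438

51.6438


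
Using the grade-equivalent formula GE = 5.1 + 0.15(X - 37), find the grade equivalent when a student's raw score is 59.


raw - median = 59 - 37 = 22
slope * diff = 0.15 * 22 = 3.3
GE = 5.1 + 3.3
GE = 8.4

8.4


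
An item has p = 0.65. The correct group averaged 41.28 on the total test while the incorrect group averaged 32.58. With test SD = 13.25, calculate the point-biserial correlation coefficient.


q = 1 - p = 0.35
rpb = ((M1 - M0) / SD) * sqrt(p * q)
rpb = ((41.28 - 32.58) / 13.25) * sqrt(0.65 * 0.35)
rpb = 0.3132

0.3132


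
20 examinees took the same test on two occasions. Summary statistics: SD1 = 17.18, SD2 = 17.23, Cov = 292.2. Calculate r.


r = cov(X,Y) / (SD_X * SD_Y)
r = 292.2 / (17.18 * 17.23)
r = 292.2 / 296.0114
r = 0.9871

0.9871


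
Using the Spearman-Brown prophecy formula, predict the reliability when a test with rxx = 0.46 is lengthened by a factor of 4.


r_new = (n * rxx) / (1 + (n-1) * rxx)
r_new = (4 * 0.46) / (1 + 3 * 0.46)
r_new = 1.84 / 2.38
r_new = 0.7731

0.7731


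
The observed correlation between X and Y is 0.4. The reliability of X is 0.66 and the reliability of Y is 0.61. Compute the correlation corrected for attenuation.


r_corrected = rxy / sqrt(rxx * ryy)
= 0.4 / sqrt(0.66 * 0.61)
= 0.4 / sqrt(0.4026)
= 0.4 / 0.634508
r_corrected = 0.6304

0.6304


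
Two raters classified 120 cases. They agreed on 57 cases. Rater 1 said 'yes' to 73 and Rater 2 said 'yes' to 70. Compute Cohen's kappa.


P_o = 57/120 = 0.475
P_e = (73*70 + 47*50) / 14400 = 0.518056
kappa = (P_o - P_e) / (1 - P_e)
kappa = (0.475 - 0.518056) / (1 - 0.518056)
kappa = -0.0893

-0.0893


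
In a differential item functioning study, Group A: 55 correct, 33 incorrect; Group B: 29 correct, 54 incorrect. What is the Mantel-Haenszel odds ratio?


Odds_A = 55/33 = 1.6667
Odds_B = 29/54 = 0.537
OR = Odds_A / Odds_B = 1.6667 / 0.537
Exactly, OR = (55 * 54) / (33 * 29) = 2970 / 957
OR = 3.1034

3.1034


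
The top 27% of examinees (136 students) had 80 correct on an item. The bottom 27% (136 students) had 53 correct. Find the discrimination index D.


p_upper = 80/136 = 0.5882
p_lower = 53/136 = 0.3897
D = 0.5882 - 0.3897 = 0.1985

0.1985


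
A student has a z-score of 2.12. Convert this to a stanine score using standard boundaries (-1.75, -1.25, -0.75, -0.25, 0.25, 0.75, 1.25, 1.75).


Stanine boundaries: [-1.75, -1.25, -0.75, -0.25, 0.25, 0.75, 1.25, 1.75]
z = 2.12
Check each boundary:
  z >= -1.75 -> could be stanine 2
  z >= -1.25 -> could be stanine 3
  z >= -0.75 -> could be stanine 4
  z >= -0.25 -> could be stanine 5
  z >= 0.25 -> could be stanine 6
  z >= 0.75 -> could be stanine 7
  z >= 1.25 -> could be stanine 8
  z >= 1.75 -> could be stanine 9
Highest qualifying boundary gives stanine = 9

9


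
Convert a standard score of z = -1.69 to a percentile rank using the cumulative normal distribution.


CDF(z) = 0.5 * (1 + erf(z/sqrt(2)))
erf(-1.195) = -0.909
CDF = 0.0455
Percentile rank = 0.0455 * 100 = 4.55

4.55


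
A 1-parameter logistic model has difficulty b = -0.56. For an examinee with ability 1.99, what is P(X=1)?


theta - b = 1.99 - -0.56 = 2.55
exp(-(theta - b)) = exp(-2.55) = 0.0781
P = 1 / (1 + 0.0781)
P = 0.9276

0.9276


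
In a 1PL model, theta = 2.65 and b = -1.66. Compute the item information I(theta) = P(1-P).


P = 1/(1+exp(-(2.65--1.66))) = 0.9867
I = P*(1-P) = 0.9867 * 0.0133
I = 0.0131

0.0131


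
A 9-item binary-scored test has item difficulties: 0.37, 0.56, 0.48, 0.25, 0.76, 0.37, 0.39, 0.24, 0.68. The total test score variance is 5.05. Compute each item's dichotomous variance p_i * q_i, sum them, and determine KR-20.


For each item, compute p_i * q_i:
  Item 1: 0.37 * 0.63 = 0.2331
  Item 2: 0.56 * 0.44 = 0.2464
  Item 3: 0.48 * 0.52 = 0.2496
  Item 4: 0.25 * 0.75 = 0.1875
  Item 5: 0.76 * 0.24 = 0.1824
  Item 6: 0.37 * 0.63 = 0.2331
  Item 7: 0.39 * 0.61 = 0.2379
  Item 8: 0.24 * 0.76 = 0.1824
  Item 9: 0.68 * 0.32 = 0.2176
Sum(p_i * q_i) = 0.2331 + 0.2464 + 0.2496 + 0.1875 + 0.1824 + 0.2331 + 0.2379 + 0.1824 + 0.2176 = 1.97
KR-20 = (k/(k-1)) * (1 - Sum(p_i*q_i) / Var_total)
= (9/8) * (1 - 1.97/5.05)
= 1.125 * 0.6099
KR-20 = 0.6861

0.6861


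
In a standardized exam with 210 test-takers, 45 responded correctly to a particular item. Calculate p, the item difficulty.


Item difficulty p = number correct / total examinees
p = 45 / 210
p = 0.2143

0.2143


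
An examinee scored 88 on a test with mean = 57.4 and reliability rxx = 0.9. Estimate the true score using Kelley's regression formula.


T_est = rxx * X + (1 - rxx) * mean
T_est = 0.9 * 88 + 0.1 * 57.4
T_est = 79.2 + 5.74
T_est = 84.94

84.94


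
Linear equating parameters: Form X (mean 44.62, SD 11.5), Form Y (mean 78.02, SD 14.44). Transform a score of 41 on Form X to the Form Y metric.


slope = SD_Y / SD_X = 14.44 / 11.5 ~ 1.2557
intercept = mean_Y - slope * mean_X = 78.02 - (14.44 / 11.5) * 44.62 ~ 21.9928
Y = slope * X + intercept. To avoid rounding drift from the rounded slope/intercept, evaluate the equivalent form Y = mean_Y + SD_Y * (X - mean_X) / SD_X at full precision:
Y = 78.02 + 14.44 * (41 - 44.62) / 11.5
Y = 78.02 - 14.44 * 3.62 / 11.5
Y = 78.02 - 52.2728 / 11.5
Y = 78.02 - 4.5455
Y = 73.4745

73.4745


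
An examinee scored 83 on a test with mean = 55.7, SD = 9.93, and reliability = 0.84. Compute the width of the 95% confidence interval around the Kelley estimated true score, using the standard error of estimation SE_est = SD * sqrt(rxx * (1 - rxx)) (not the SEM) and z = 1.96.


True score estimate = 0.84*83 + 0.16*55.7 = 78.632
SE_est = SD * sqrt(rxx * (1 - rxx)) = 9.93 * sqrt(0.84 * 0.16) = 9.93 * sqrt(0.1344) = 3.640398
CI = T_est +/- z * SE_est, so width = 2 * z * SE_est = 2 * 1.96 * 3.640398
Width = 14.2704

14.2704


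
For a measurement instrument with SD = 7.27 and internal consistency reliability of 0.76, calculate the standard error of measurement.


SEM = SD * sqrt(1 - rxx)
SEM = 7.27 * sqrt(1 - 0.76)
SEM = 7.27 * sqrt(0.24) = 7.27 * 0.489898
SEM = 3.5616

3.5616


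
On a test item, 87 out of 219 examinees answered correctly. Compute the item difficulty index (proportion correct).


Item difficulty p = number correct / total examinees
p = 87 / 219
p = 0.3973

0.3973


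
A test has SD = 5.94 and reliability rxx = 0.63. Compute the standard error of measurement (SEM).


SEM = SD * sqrt(1 - rxx)
SEM = 5.94 * sqrt(1 - 0.63)
SEM = 5.94 * sqrt(0.37) = 5.94 * 0.608276
SEM = 3.6132

3.6132


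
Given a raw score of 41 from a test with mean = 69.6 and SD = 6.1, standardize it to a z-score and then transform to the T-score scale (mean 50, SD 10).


z = (X - mean) / SD = (41 - 69.6) / 6.1
z = -28.6 / 6.1
z = -4.6885
T-score = T = 50 + 10z
Carry z at full precision (z = -28.6 / 6.1) into the conversion:
T-score = 50 + 10 * (-28.6 / 6.1) = 50 + -286 / 6.1
T-score = 50 + -46.8852
T-score = 3.1148

3.1148


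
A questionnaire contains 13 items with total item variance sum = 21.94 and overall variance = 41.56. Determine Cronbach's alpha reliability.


alpha = (k/(k-1)) * (1 - sum(si^2)/s_total^2)
= (13/12) * (1 - 21.94/41.56)
alpha = 0.5114

0.5114


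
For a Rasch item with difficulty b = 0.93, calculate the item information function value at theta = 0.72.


P = 1/(1+exp(-(0.72-0.93))) = 0.4477
I = P*(1-P) = 0.4477 * 0.5523
I = 0.2473

0.2473


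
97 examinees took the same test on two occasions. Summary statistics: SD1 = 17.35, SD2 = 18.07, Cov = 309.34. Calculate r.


r = cov(X,Y) / (SD_X * SD_Y)
r = 309.34 / (17.35 * 18.07)
r = 309.34 / 313.5145
r = 0.9867

0.9867


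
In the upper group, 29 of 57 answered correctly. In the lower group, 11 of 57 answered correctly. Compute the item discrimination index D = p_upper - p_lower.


p_upper = 29/57 = 0.5088
p_lower = 11/57 = 0.193
D = 0.5088 - 0.193 = 0.3158

0.3158


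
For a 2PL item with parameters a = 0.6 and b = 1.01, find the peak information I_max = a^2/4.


For 2PL, max info at theta = b = 1.01
I_max = a^2 / 4 = 0.6^2 / 4
= 0.36 / 4
I_max = 0.09

0.09


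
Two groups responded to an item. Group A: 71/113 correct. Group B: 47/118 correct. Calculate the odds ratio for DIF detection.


Odds_A = 71/42 = 1.6905
Odds_B = 47/71 = 0.662
OR = Odds_A / Odds_B = 1.6905 / 0.662
Exactly, OR = (71 * 71) / (42 * 47) = 5041 / 1974
OR = 2.5537

2.5537


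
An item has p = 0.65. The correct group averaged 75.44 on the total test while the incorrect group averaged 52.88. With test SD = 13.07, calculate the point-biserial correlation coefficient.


q = 1 - p = 0.35
rpb = ((M1 - M0) / SD) * sqrt(p * q)
rpb = ((75.44 - 52.88) / 13.07) * sqrt(0.65 * 0.35)
rpb = 0.8233

0.8233


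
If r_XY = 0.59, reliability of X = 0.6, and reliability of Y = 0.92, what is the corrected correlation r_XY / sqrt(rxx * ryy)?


r_corrected = rxy / sqrt(rxx * ryy)
= 0.59 / sqrt(0.6 * 0.92)
= 0.59 / sqrt(0.552)
= 0.59 / 0.742967
r_corrected = 0.7941

0.7941


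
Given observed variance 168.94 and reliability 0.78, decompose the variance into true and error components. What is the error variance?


var_true = rxx * var_obs = 0.78 * 168.94 = 131.7732
var_error = var_obs - var_true
var_error = 168.94 - 131.7732
var_error = 37.1668

37.1668


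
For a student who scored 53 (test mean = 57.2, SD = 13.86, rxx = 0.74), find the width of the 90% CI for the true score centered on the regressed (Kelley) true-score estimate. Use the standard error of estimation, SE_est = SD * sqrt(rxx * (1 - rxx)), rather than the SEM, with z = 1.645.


True score estimate = 0.74*53 + 0.26*57.2 = 54.092
SE_est = SD * sqrt(rxx * (1 - rxx)) = 13.86 * sqrt(0.74 * 0.26) = 13.86 * sqrt(0.1924) = 6.079471
CI = T_est +/- z * SE_est, so width = 2 * z * SE_est = 2 * 1.645 * 6.079471
Width = 20.0015

20.0015


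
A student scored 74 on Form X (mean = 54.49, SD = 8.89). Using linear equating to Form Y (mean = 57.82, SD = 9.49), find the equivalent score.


slope = SD_Y / SD_X = 9.49 / 8.89 ~ 1.0675
intercept = mean_Y - slope * mean_X = 57.82 - (9.49 / 8.89) * 54.49 ~ -0.3476
Y = slope * X + intercept. To avoid rounding drift from the rounded slope/intercept, evaluate the equivalent form Y = mean_Y + SD_Y * (X - mean_X) / SD_X at full precision:
Y = 57.82 + 9.49 * (74 - 54.49) / 8.89
Y = 57.82 + 9.49 * 19.51 / 8.89
Y = 57.82 + 185.1499 / 8.89
Y = 57.82 + 20.8268
Y = 78.6468

78.6468


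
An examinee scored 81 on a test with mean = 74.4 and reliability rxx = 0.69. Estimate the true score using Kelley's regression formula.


T_est = rxx * X + (1 - rxx) * mean
T_est = 0.69 * 81 + 0.31 * 74.4
T_est = 55.89 + 23.064
T_est = 78.954

78.954


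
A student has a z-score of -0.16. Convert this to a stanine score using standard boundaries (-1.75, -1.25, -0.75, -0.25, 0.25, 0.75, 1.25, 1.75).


Stanine boundaries: [-1.75, -1.25, -0.75, -0.25, 0.25, 0.75, 1.25, 1.75]
z = -0.16
Check each boundary:
  z >= -1.75 -> could be stanine 2
  z >= -1.25 -> could be stanine 3
  z >= -0.75 -> could be stanine 4
  z >= -0.25 -> could be stanine 5
  z < 0.25
  z < 0.75
  z < 1.25
  z < 1.75
Highest qualifying boundary gives stanine = 5

5


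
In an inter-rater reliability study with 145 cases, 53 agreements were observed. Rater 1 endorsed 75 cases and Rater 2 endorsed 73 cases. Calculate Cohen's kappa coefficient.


P_o = 53/145 = 0.365517
P_e = (75*73 + 70*72) / 21025 = 0.500119
kappa = (P_o - P_e) / (1 - P_e)
kappa = (0.365517 - 0.500119) / (1 - 0.500119)
kappa = -0.2693

-0.2693


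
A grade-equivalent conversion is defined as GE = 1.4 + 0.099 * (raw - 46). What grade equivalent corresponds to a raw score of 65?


raw - median = 65 - 46 = 19
slope * diff = 0.099 * 19 = 1.881
GE = 1.4 + 1.881
GE = 3.281

3.281


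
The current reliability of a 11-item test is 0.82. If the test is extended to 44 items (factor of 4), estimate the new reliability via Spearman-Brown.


r_new = (n * rxx) / (1 + (n-1) * rxx)
r_new = (4 * 0.82) / (1 + 3 * 0.82)
r_new = 3.28 / 3.46
r_new = 0.948

0.948


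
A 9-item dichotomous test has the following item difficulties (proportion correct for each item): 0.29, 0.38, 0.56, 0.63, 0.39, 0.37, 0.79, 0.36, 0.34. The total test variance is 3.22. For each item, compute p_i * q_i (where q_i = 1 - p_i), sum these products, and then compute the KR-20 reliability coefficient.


For each item, compute p_i * q_i:
  Item 1: 0.29 * 0.71 = 0.2059
  Item 2: 0.38 * 0.62 = 0.2356
  Item 3: 0.56 * 0.44 = 0.2464
  Item 4: 0.63 * 0.37 = 0.2331
  Item 5: 0.39 * 0.61 = 0.2379
  Item 6: 0.37 * 0.63 = 0.2331
  Item 7: 0.79 * 0.21 = 0.1659
  Item 8: 0.36 * 0.64 = 0.2304
  Item 9: 0.34 * 0.66 = 0.2244
Sum(p_i * q_i) = 0.2059 + 0.2356 + 0.2464 + 0.2331 + 0.2379 + 0.2331 + 0.1659 + 0.2304 + 0.2244 = 2.0127
KR-20 = (k/(k-1)) * (1 - Sum(p_i*q_i) / Var_total)
= (9/8) * (1 - 2.0127/3.22)
= 1.125 * 0.3749
KR-20 = 0.4218

0.4218


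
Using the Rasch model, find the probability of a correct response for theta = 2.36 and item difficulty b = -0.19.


theta - b = 2.36 - -0.19 = 2.55
exp(-(theta - b)) = exp(-2.55) = 0.0781
P = 1 / (1 + 0.0781)
P = 0.9276

0.9276


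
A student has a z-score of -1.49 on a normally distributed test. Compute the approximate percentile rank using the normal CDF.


CDF(z) = 0.5 * (1 + erf(z/sqrt(2)))
erf(-1.0536) = -0.8638
CDF = 0.0681
Percentile rank = 0.0681 * 100 = 6.81

6.81


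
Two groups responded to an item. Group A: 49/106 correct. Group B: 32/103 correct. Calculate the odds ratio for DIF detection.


Odds_A = 49/57 = 0.8596
Odds_B = 32/71 = 0.4507
OR = Odds_A / Odds_B = 0.8596 / 0.4507
Exactly, OR = (49 * 71) / (57 * 32) = 3479 / 1824
OR = 1.9073

1.9073


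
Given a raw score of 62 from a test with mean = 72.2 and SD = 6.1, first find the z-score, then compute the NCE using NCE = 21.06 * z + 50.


z = (X - mean) / SD = (62 - 72.2) / 6.1
z = -10.2 / 6.1
z = -1.6721
NCE = NCE = 21.06z + 50
Carry z at full precision (z = -10.2 / 6.1) into the conversion:
NCE = 21.06 * (-10.2 / 6.1) + 50 = -214.812 / 6.1 + 50
NCE = -35.2151 + 50
NCE = 14.7849

14.7849


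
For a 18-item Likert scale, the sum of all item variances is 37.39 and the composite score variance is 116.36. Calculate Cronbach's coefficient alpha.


alpha = (k/(k-1)) * (1 - sum(si^2)/s_total^2)
= (18/17) * (1 - 37.39/116.36)
alpha = 0.7186

0.7186


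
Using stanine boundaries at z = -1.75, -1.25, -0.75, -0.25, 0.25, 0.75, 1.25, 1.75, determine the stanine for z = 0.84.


Stanine boundaries: [-1.75, -1.25, -0.75, -0.25, 0.25, 0.75, 1.25, 1.75]
z = 0.84
Check each boundary:
  z >= -1.75 -> could be stanine 2
  z >= -1.25 -> could be stanine 3
  z >= -0.75 -> could be stanine 4
  z >= -0.25 -> could be stanine 5
  z >= 0.25 -> could be stanine 6
  z >= 0.75 -> could be stanine 7
  z < 1.25
  z < 1.75
Highest qualifying boundary gives stanine = 7

7


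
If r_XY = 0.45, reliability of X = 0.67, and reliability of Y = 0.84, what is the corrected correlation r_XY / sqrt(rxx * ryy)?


r_corrected = rxy / sqrt(rxx * ryy)
= 0.45 / sqrt(0.67 * 0.84)
= 0.45 / sqrt(0.5628)
= 0.45 / 0.7502
r_corrected = 0.5998

0.5998


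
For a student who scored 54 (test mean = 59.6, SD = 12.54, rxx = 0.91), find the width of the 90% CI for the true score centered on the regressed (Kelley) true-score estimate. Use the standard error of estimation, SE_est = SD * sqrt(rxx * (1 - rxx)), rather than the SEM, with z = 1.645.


True score estimate = 0.91*54 + 0.09*59.6 = 54.504
SE_est = SD * sqrt(rxx * (1 - rxx)) = 12.54 * sqrt(0.91 * 0.09) = 12.54 * sqrt(0.0819) = 3.588719
CI = T_est +/- z * SE_est, so width = 2 * z * SE_est = 2 * 1.645 * 3.588719
Width = 11.8069

11.8069


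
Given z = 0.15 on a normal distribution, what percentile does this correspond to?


CDF(z) = 0.5 * (1 + erf(z/sqrt(2)))
erf(0.1061) = 0.1192
CDF = 0.5596
Percentile rank = 0.5596 * 100 = 55.96

55.96


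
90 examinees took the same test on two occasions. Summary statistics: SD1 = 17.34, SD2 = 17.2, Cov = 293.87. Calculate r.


r = cov(X,Y) / (SD_X * SD_Y)
r = 293.87 / (17.34 * 17.2)
r = 293.87 / 298.248
r = 0.9853

0.9853


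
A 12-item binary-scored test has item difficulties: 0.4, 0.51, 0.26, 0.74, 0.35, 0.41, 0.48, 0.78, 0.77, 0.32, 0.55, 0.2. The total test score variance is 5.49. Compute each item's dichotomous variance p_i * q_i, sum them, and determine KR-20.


For each item, compute p_i * q_i:
  Item 1: 0.4 * 0.6 = 0.24
  Item 2: 0.51 * 0.49 = 0.2499
  Item 3: 0.26 * 0.74 = 0.1924
  Item 4: 0.74 * 0.26 = 0.1924
  Item 5: 0.35 * 0.65 = 0.2275
  Item 6: 0.41 * 0.59 = 0.2419
  Item 7: 0.48 * 0.52 = 0.2496
  Item 8: 0.78 * 0.22 = 0.1716
  Item 9: 0.77 * 0.23 = 0.1771
  Item 10: 0.32 * 0.68 = 0.2176
  Item 11: 0.55 * 0.45 = 0.2475
  Item 12: 0.2 * 0.8 = 0.16
Sum(p_i * q_i) = 0.24 + 0.2499 + 0.1924 + 0.1924 + 0.2275 + 0.2419 + 0.2496 + 0.1716 + 0.1771 + 0.2176 + 0.2475 + 0.16 = 2.5675
KR-20 = (k/(k-1)) * (1 - Sum(p_i*q_i) / Var_total)
= (12/11) * (1 - 2.5675/5.49)
= 1.0909 * 0.5323
KR-20 = 0.5807

0.5807


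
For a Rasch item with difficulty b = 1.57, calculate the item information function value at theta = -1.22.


P = 1/(1+exp(-(-1.22-1.57))) = 0.0579
I = P*(1-P) = 0.0579 * 0.9421
I = 0.0545

0.0545


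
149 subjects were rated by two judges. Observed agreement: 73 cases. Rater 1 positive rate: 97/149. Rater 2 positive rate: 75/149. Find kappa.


P_o = 73/149 = 0.489933
P_e = (97*75 + 52*74) / 22201 = 0.501013
kappa = (P_o - P_e) / (1 - P_e)
kappa = (0.489933 - 0.501013) / (1 - 0.501013)
kappa = -0.0222

-0.0222


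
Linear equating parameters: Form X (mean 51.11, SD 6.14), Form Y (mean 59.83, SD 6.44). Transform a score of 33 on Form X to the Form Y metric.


slope = SD_Y / SD_X = 6.44 / 6.14 ~ 1.0489
intercept = mean_Y - slope * mean_X = 59.83 - (6.44 / 6.14) * 51.11 ~ 6.2228
Y = slope * X + intercept. To avoid rounding drift from the rounded slope/intercept, evaluate the equivalent form Y = mean_Y + SD_Y * (X - mean_X) / SD_X at full precision:
Y = 59.83 + 6.44 * (33 - 51.11) / 6.14
Y = 59.83 - 6.44 * 18.11 / 6.14
Y = 59.83 - 116.6284 / 6.14
Y = 59.83 - 18.9949
Y = 40.8351

40.8351


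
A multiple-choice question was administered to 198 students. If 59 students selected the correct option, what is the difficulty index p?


Item difficulty p = number correct / total examinees
p = 59 / 198
p = 0.298

0.298


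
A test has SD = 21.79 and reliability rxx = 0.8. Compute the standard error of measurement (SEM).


SEM = SD * sqrt(1 - rxx)
SEM = 21.79 * sqrt(1 - 0.8)
SEM = 21.79 * sqrt(0.2) = 21.79 * 0.447214
SEM = 9.7448

9.7448


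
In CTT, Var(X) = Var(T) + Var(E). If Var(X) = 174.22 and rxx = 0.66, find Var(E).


var_true = rxx * var_obs = 0.66 * 174.22 = 114.9852
var_error = var_obs - var_true
var_error = 174.22 - 114.9852
var_error = 59.2348

59.2348


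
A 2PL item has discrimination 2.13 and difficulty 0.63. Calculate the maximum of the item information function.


For 2PL, max info at theta = b = 0.63
I_max = a^2 / 4 = 2.13^2 / 4
= 4.5369 / 4
I_max = 1.1342

1.1342


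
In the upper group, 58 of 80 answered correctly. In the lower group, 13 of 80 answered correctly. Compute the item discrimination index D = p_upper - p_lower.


p_upper = 58/80 = 0.725
p_lower = 13/80 = 0.1625
D = 0.725 - 0.1625 = 0.5625

0.5625


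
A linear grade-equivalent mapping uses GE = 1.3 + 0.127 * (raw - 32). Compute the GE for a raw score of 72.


raw - median = 72 - 32 = 40
slope * diff = 0.127 * 40 = 5.08
GE = 1.3 + 5.08
GE = 6.38

6.38


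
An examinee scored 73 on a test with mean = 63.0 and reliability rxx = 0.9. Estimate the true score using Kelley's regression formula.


T_est = rxx * X + (1 - rxx) * mean
T_est = 0.9 * 73 + 0.1 * 63.0
T_est = 65.7 + 6.3
T_est = 72.0

72.0


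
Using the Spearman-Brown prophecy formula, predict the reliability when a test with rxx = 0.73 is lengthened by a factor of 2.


r_new = (n * rxx) / (1 + (n-1) * rxx)
r_new = (2 * 0.73) / (1 + 1 * 0.73)
r_new = 1.46 / 1.73
r_new = 0.8439

0.8439


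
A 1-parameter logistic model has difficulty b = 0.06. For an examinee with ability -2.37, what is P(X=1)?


theta - b = -2.37 - 0.06 = -2.43
exp(-(theta - b)) = exp(2.43) = 11.3589
P = 1 / (1 + 11.3589)
P = 0.0809

0.0809


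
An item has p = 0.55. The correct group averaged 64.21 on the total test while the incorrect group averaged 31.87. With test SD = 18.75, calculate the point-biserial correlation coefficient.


q = 1 - p = 0.45
rpb = ((M1 - M0) / SD) * sqrt(p * q)
rpb = ((64.21 - 31.87) / 18.75) * sqrt(0.55 * 0.45)
rpb = 0.8581

0.8581


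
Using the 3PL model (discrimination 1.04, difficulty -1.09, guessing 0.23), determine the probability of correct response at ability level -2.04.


logit = 1.04*(-2.04 - -1.09) = -0.988
P* = 1/(1 + exp(--0.988)) = 0.2713
P = 0.23 + (1 - 0.23) * 0.2713
P = 0.4389

0.4389


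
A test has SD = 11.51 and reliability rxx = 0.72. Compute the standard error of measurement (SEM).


SEM = SD * sqrt(1 - rxx)
SEM = 11.51 * sqrt(1 - 0.72)
SEM = 11.51 * sqrt(0.28) = 11.51 * 0.52915
SEM = 6.0905

6.0905


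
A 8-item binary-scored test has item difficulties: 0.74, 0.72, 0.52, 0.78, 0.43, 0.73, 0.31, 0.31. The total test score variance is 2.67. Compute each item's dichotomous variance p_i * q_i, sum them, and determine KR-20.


For each item, compute p_i * q_i:
  Item 1: 0.74 * 0.26 = 0.1924
  Item 2: 0.72 * 0.28 = 0.2016
  Item 3: 0.52 * 0.48 = 0.2496
  Item 4: 0.78 * 0.22 = 0.1716
  Item 5: 0.43 * 0.57 = 0.2451
  Item 6: 0.73 * 0.27 = 0.1971
  Item 7: 0.31 * 0.69 = 0.2139
  Item 8: 0.31 * 0.69 = 0.2139
Sum(p_i * q_i) = 0.1924 + 0.2016 + 0.2496 + 0.1716 + 0.2451 + 0.1971 + 0.2139 + 0.2139 = 1.6852
KR-20 = (k/(k-1)) * (1 - Sum(p_i*q_i) / Var_total)
= (8/7) * (1 - 1.6852/2.67)
= 1.1429 * 0.3688
KR-20 = 0.4215

0.4215


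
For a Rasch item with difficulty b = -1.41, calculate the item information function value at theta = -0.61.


P = 1/(1+exp(-(-0.61--1.41))) = 0.69
I = P*(1-P) = 0.69 * 0.31
I = 0.2139

0.2139


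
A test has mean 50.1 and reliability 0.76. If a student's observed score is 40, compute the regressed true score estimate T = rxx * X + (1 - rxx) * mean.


T_est = rxx * X + (1 - rxx) * mean
T_est = 0.76 * 40 + 0.24 * 50.1
T_est = 30.4 + 12.024
T_est = 42.424

42.424


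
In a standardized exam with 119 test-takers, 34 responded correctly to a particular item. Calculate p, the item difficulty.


Item difficulty p = number correct / total examinees
p = 34 / 119
p = 0.2857

0.2857


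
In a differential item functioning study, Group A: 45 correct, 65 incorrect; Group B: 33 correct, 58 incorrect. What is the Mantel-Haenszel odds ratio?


Odds_A = 45/65 = 0.6923
Odds_B = 33/58 = 0.569
OR = Odds_A / Odds_B = 0.6923 / 0.569
Exactly, OR = (45 * 58) / (65 * 33) = 2610 / 2145
OR = 1.2168

1.2168


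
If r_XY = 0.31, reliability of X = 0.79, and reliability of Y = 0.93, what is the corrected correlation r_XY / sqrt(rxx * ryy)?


r_corrected = rxy / sqrt(rxx * ryy)
= 0.31 / sqrt(0.79 * 0.93)
= 0.31 / sqrt(0.7347)
= 0.31 / 0.857146
r_corrected = 0.3617

0.3617


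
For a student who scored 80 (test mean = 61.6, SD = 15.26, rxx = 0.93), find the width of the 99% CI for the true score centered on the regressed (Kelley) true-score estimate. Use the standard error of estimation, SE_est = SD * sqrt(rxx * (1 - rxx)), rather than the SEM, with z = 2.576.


True score estimate = 0.93*80 + 0.07*61.6 = 78.712
SE_est = SD * sqrt(rxx * (1 - rxx)) = 15.26 * sqrt(0.93 * 0.07) = 15.26 * sqrt(0.0651) = 3.893543
CI = T_est +/- z * SE_est, so width = 2 * z * SE_est = 2 * 2.576 * 3.893543
Width = 20.0595

20.0595


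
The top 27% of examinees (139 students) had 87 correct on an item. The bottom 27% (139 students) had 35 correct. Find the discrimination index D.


p_upper = 87/139 = 0.6259
p_lower = 35/139 = 0.2518
D = 0.6259 - 0.2518 = 0.3741

0.3741


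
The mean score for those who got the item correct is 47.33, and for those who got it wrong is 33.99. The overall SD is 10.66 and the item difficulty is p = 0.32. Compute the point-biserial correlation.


q = 1 - p = 0.68
rpb = ((M1 - M0) / SD) * sqrt(p * q)
rpb = ((47.33 - 33.99) / 10.66) * sqrt(0.32 * 0.68)
rpb = 0.5838

0.5838


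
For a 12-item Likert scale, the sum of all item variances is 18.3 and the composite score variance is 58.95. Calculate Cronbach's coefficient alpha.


alpha = (k/(k-1)) * (1 - sum(si^2)/s_total^2)
= (12/11) * (1 - 18.3/58.95)
alpha = 0.7523

0.7523


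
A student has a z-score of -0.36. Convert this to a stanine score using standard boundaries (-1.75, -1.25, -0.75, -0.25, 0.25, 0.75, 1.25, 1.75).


Stanine boundaries: [-1.75, -1.25, -0.75, -0.25, 0.25, 0.75, 1.25, 1.75]
z = -0.36
Check each boundary:
  z >= -1.75 -> could be stanine 2
  z >= -1.25 -> could be stanine 3
  z >= -0.75 -> could be stanine 4
  z < -0.25
  z < 0.25
  z < 0.75
  z < 1.25
  z < 1.75
Highest qualifying boundary gives stanine = 4

4


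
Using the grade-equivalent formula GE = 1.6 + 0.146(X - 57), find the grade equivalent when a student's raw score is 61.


raw - median = 61 - 57 = 4
slope * diff = 0.146 * 4 = 0.584
GE = 1.6 + 0.584
GE = 2.184

2.184


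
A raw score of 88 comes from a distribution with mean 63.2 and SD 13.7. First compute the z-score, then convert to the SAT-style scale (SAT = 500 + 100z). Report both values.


z = (X - mean) / SD = (88 - 63.2) / 13.7
z = 24.8 / 13.7
z = 1.8102
SAT-scale = SAT = 500 + 100z
Carry z at full precision (z = 24.8 / 13.7) into the conversion:
SAT-scale = 500 + 100 * (24.8 / 13.7) = 500 + 2480 / 13.7
SAT-scale = 500 + 181.0219
SAT-scale = 681.0219

681.0219


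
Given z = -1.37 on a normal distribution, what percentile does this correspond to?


CDF(z) = 0.5 * (1 + erf(z/sqrt(2)))
erf(-0.9687) = -0.8293
CDF = 0.0853
Percentile rank = 0.0853 * 100 = 8.53

8.53


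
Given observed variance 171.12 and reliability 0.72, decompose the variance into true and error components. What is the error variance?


var_true = rxx * var_obs = 0.72 * 171.12 = 123.2064
var_error = var_obs - var_true
var_error = 171.12 - 123.2064
var_error = 47.9136

47.9136


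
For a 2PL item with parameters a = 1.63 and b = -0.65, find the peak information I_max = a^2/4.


For 2PL, max info at theta = b = -0.65
I_max = a^2 / 4 = 1.63^2 / 4
= 2.6569 / 4
I_max = 0.6642

0.6642


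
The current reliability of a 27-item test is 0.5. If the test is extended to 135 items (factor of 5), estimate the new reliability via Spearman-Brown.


r_new = (n * rxx) / (1 + (n-1) * rxx)
r_new = (5 * 0.5) / (1 + 4 * 0.5)
r_new = 2.5 / 3.0
r_new = 0.8333

0.8333


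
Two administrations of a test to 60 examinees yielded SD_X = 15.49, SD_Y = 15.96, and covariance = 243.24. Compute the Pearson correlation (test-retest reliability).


r = cov(X,Y) / (SD_X * SD_Y)
r = 243.24 / (15.49 * 15.96)
r = 243.24 / 247.2204
r = 0.9839

0.9839


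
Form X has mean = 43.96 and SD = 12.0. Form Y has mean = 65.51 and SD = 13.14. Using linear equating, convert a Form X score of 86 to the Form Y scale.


slope = SD_Y / SD_X = 13.14 / 12.0 ~ 1.095
intercept = mean_Y - slope * mean_X = 65.51 - (13.14 / 12.0) * 43.96 ~ 17.3738
Y = slope * X + intercept. To avoid rounding drift from the rounded slope/intercept, evaluate the equivalent form Y = mean_Y + SD_Y * (X - mean_X) / SD_X at full precision:
Y = 65.51 + 13.14 * (86 - 43.96) / 12.0
Y = 65.51 + 13.14 * 42.04 / 12.0
Y = 65.51 + 552.4056 / 12.0
Y = 65.51 + 46.0338
Y = 111.5438

111.5438


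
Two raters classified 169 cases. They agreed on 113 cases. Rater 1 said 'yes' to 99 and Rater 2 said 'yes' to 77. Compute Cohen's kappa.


P_o = 113/169 = 0.668639
P_e = (99*77 + 70*92) / 28561 = 0.492385
kappa = (P_o - P_e) / (1 - P_e)
kappa = (0.668639 - 0.492385) / (1 - 0.492385)
kappa = 0.3472

0.3472


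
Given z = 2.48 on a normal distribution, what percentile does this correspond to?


CDF(z) = 0.5 * (1 + erf(z/sqrt(2)))
erf(1.7536) = 0.9869
CDF = 0.9934
Percentile rank = 0.9934 * 100 = 99.34

99.34


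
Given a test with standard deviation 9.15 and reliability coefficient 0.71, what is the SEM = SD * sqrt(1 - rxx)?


SEM = SD * sqrt(1 - rxx)
SEM = 9.15 * sqrt(1 - 0.71)
SEM = 9.15 * sqrt(0.29) = 9.15 * 0.538516
SEM = 4.9274

4.9274


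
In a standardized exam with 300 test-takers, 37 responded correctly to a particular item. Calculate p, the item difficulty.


Item difficulty p = number correct / total examinees
p = 37 / 300
p = 0.1233

0.1233


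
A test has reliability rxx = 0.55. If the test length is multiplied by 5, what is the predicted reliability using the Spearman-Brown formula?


r_new = (n * rxx) / (1 + (n-1) * rxx)
r_new = (5 * 0.55) / (1 + 4 * 0.55)
r_new = 2.75 / 3.2
r_new = 0.8594

0.8594


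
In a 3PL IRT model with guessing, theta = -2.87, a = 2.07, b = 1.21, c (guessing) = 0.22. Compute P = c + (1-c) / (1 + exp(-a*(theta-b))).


logit = 2.07*(-2.87 - 1.21) = -8.4456
P* = 1/(1 + exp(--8.4456)) = 0.0002
P = 0.22 + (1 - 0.22) * 0.0002
P = 0.2202

0.2202


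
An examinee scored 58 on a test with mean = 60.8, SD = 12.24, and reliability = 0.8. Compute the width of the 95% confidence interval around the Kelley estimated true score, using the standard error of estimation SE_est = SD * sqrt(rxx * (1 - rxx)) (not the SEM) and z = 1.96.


True score estimate = 0.8*58 + 0.2*60.8 = 58.56
SE_est = SD * sqrt(rxx * (1 - rxx)) = 12.24 * sqrt(0.8 * 0.2) = 12.24 * sqrt(0.16) = 4.896
CI = T_est +/- z * SE_est, so width = 2 * z * SE_est = 2 * 1.96 * 4.896
Width = 19.1923

19.1923


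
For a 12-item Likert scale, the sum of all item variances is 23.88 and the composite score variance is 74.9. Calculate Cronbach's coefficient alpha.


alpha = (k/(k-1)) * (1 - sum(si^2)/s_total^2)
= (12/11) * (1 - 23.88/74.9)
alpha = 0.7431

0.7431


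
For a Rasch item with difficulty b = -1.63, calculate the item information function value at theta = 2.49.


P = 1/(1+exp(-(2.49--1.63))) = 0.984
I = P*(1-P) = 0.984 * 0.016
I = 0.0157

0.0157


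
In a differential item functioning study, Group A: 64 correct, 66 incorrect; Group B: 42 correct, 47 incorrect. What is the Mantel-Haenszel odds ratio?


Odds_A = 64/66 = 0.9697
Odds_B = 42/47 = 0.8936
OR = Odds_A / Odds_B = 0.9697 / 0.8936
Exactly, OR = (64 * 47) / (66 * 42) = 3008 / 2772
OR = 1.0851

1.0851


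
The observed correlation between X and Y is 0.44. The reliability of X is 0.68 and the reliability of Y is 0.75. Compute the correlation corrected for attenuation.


r_corrected = rxy / sqrt(rxx * ryy)
= 0.44 / sqrt(0.68 * 0.75)
= 0.44 / sqrt(0.51)
= 0.44 / 0.714143
r_corrected = 0.6161

0.6161


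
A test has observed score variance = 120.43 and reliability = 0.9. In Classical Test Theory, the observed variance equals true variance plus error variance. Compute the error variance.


var_true = rxx * var_obs = 0.9 * 120.43 = 108.387
var_error = var_obs - var_true
var_error = 120.43 - 108.387
var_error = 12.043

12.043


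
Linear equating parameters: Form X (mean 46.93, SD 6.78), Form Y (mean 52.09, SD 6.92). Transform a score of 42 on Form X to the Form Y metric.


slope = SD_Y / SD_X = 6.92 / 6.78 ~ 1.0206
intercept = mean_Y - slope * mean_X = 52.09 - (6.92 / 6.78) * 46.93 ~ 4.1909
Y = slope * X + intercept. To avoid rounding drift from the rounded slope/intercept, evaluate the equivalent form Y = mean_Y + SD_Y * (X - mean_X) / SD_X at full precision:
Y = 52.09 + 6.92 * (42 - 46.93) / 6.78
Y = 52.09 - 6.92 * 4.93 / 6.78
Y = 52.09 - 34.1156 / 6.78
Y = 52.09 - 5.0318
Y = 47.0582

47.0582


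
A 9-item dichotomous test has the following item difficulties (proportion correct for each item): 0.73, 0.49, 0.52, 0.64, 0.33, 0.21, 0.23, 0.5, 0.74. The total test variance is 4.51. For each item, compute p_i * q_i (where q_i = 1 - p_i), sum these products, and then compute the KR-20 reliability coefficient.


For each item, compute p_i * q_i:
  Item 1: 0.73 * 0.27 = 0.1971
  Item 2: 0.49 * 0.51 = 0.2499
  Item 3: 0.52 * 0.48 = 0.2496
  Item 4: 0.64 * 0.36 = 0.2304
  Item 5: 0.33 * 0.67 = 0.2211
  Item 6: 0.21 * 0.79 = 0.1659
  Item 7: 0.23 * 0.77 = 0.1771
  Item 8: 0.5 * 0.5 = 0.25
  Item 9: 0.74 * 0.26 = 0.1924
Sum(p_i * q_i) = 0.1971 + 0.2499 + 0.2496 + 0.2304 + 0.2211 + 0.1659 + 0.1771 + 0.25 + 0.1924 = 1.9335
KR-20 = (k/(k-1)) * (1 - Sum(p_i*q_i) / Var_total)
= (9/8) * (1 - 1.9335/4.51)
= 1.125 * 0.5713
KR-20 = 0.6427

0.6427


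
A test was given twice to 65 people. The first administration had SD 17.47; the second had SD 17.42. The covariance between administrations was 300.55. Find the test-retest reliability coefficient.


r = cov(X,Y) / (SD_X * SD_Y)
r = 300.55 / (17.47 * 17.42)
r = 300.55 / 304.3274
r = 0.9876

0.9876
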